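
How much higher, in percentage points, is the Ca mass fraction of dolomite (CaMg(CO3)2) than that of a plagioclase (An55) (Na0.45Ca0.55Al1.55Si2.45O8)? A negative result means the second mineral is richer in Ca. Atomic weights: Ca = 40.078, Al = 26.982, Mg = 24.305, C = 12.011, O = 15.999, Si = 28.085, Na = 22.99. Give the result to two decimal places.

M(CaMg(CO3)2) = 184.399 g/mol, so wt% Ca = 40.078/184.399 × 100 = 21.73%.
M(Na0.45Ca0.55Al1.55Si2.45O8) = 271.011 g/mol, so wt% Ca = 22.043/271.011 × 100 = 8.13%.
21.73 − 8.13 = 13.60 pp.

13.60 percentage points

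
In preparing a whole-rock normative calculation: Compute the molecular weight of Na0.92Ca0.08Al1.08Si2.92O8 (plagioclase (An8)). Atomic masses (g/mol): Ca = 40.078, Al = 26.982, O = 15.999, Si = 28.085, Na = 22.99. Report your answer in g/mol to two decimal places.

263.50 g/mol

Na: 0.92 × 22.99 = 21.1508
Ca: 0.08 × 40.078 = 3.2062
Al: 1.08 × 26.982 = 29.1406
Si: 2.92 × 28.085 = 82.0082
O: 8 × 15.999 = 127.9920
Summing the contributions gives the formula mass.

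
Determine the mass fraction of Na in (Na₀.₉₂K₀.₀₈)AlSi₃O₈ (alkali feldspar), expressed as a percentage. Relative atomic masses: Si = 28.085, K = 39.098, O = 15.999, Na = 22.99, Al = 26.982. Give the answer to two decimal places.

8.03 weight percent

Formula mass = 0.92*22.99 + 0.08*39.098 + 1*26.982 + 3*28.085 + 8*15.999 = 263.508 g/mol, of which 21.151 g is Na.
So Na makes up 21.151/263.508 = 0.0803 of the mass, i.e. 8.03%.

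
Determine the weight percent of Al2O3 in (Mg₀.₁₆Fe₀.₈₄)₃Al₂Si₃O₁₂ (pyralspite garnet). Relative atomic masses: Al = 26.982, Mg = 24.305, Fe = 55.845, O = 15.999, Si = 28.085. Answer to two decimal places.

21.13 wt%

M((Mg₀.₁₆Fe₀.₈₄)₃Al₂Si₃O₁₂) = 482.603 g/mol; M(Al2O3) = 101.961 g/mol.
Moles Al2O3 per formula unit = 2 Al ÷ 2 = 1.0000.
Al2O3 fraction = (1.0000 × 101.961) / 482.603 = 101.961/482.603 = 0.2113.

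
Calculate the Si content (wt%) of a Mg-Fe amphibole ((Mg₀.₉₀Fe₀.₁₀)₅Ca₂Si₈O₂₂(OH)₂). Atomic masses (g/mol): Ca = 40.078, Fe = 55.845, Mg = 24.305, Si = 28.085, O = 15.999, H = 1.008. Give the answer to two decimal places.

M((Mg₀.₉₀Fe₀.₁₀)₅Ca₂Si₈O₂₂(OH)₂) = 828.123 g/mol.
Si contributes 8 × 28.085 = 224.680 g per mole.
224.680/828.123 = 0.2713 → 27.13%.

27.13 wt%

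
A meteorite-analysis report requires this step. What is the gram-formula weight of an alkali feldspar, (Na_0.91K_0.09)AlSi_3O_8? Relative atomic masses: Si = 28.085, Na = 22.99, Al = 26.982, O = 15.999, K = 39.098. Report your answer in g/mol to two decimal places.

The formula mass is the sum 0.91×22.99 + 0.09×39.098 + 1×26.982 + 3×28.085 + 8×15.999.

263.67 g/mol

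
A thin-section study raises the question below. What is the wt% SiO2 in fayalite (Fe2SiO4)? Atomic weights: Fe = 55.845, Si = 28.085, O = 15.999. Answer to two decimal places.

29.49 wt%

Formula mass = 203.771 g/mol.
1 Si → 1.0000 mol SiO2 per formula unit; M(SiO2) = 60.083, so SiO2 mass = 60.083 g.
60.083/203.771 × 100 = 29.49 wt%.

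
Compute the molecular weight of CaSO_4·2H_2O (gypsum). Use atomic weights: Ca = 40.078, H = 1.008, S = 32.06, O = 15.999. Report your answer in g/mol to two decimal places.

172.16 g/mol

Ca: 1 × 40.078 = 40.0780
S: 1 × 32.06 = 32.0600
O: 6 × 15.999 = 95.9940
H: 4 × 1.008 = 4.0320
Summing the contributions gives the formula mass.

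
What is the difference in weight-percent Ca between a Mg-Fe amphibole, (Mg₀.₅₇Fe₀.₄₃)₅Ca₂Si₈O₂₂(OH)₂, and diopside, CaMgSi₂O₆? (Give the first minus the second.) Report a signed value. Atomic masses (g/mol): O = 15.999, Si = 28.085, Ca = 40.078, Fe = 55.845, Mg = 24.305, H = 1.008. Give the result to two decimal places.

M((Mg₀.₅₇Fe₀.₄₃)₅Ca₂Si₈O₂₂(OH)₂) = 880.164 g/mol, so wt% Ca = 80.156/880.164 × 100 = 9.11%.
M(CaMgSi₂O₆) = 216.547 g/mol, so wt% Ca = 40.078/216.547 × 100 = 18.51%.
9.11 − 18.51 = -9.40 pp.

-9.40 percentage points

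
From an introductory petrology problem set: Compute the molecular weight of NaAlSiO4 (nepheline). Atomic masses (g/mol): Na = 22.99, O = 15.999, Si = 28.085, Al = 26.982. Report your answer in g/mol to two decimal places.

142.05 g/mol

The formula mass is the sum 1·22.99 + 1·26.982 + 1·28.085 + 4·15.999.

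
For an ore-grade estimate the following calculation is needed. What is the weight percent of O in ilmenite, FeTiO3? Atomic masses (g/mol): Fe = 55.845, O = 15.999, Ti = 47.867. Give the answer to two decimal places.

31.64 mass %

Molar mass of FeTiO3: 1·55.845 + 1·47.867 + 3·15.999 = 151.709 g/mol.
Mass of O per formula unit: 3 × 15.999 = 47.997 g.
Weight fraction O = 47.997 / 151.709 = 0.3164.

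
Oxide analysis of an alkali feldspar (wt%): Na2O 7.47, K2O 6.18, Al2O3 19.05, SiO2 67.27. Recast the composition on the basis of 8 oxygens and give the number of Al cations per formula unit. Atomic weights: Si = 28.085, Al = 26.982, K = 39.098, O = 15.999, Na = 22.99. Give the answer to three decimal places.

1.001 Al apfu

Na2O (M=61.979): mol = 0.12052; Na = 0.24104, O = 0.12052.
K2O (M=94.195): mol = 0.06561; K = 0.13122, O = 0.06561.
Al2O3 (M=101.961): mol = 0.18684; Al = 0.37368, O = 0.56052.
SiO2 (M=60.083): mol = 1.11962; Si = 1.11962, O = 2.23924.
ΣO = 2.98589; factor = 8/ΣO = 2.67927.
Al apfu = 0.37368 × 2.67927 = 1.001.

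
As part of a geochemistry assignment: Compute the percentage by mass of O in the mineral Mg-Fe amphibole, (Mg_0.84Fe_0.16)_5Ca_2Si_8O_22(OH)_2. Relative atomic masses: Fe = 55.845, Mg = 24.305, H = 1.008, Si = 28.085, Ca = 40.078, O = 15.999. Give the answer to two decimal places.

Molar mass of (Mg_0.84Fe_0.16)_5Ca_2Si_8O_22(OH)_2: 4.20·24.305 + 0.80·55.845 + 2·40.078 + 8·28.085 + 24·15.999 + 2·1.008 = 837.585 g/mol.
Mass of O per formula unit: 24 × 15.999 = 383.976 g.
Weight fraction O = 383.976 / 837.585 = 0.4584.

45.84 mass %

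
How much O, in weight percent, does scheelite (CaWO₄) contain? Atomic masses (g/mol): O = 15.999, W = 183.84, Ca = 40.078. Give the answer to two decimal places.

22.23 weight percent

Formula mass = 1×40.078 + 1×183.84 + 4×15.999 = 287.914 g/mol, of which 63.996 g is O.
So O makes up 63.996/287.914 = 0.2223 of the mass, i.e. 22.23%.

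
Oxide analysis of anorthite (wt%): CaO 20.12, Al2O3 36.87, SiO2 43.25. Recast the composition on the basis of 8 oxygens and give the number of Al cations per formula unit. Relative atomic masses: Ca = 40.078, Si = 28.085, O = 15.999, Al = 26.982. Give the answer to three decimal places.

2.007 Al apfu

20.12 wt% CaO ÷ 56.077 g/mol = 0.35879 mol, giving 0.35879 Ca and 0.35879 O.
36.87 wt% Al2O3 ÷ 101.961 g/mol = 0.36161 mol, giving 0.72322 Al and 1.08483 O.
43.25 wt% SiO2 ÷ 60.083 g/mol = 0.71984 mol, giving 0.71984 Si and 1.43968 O.
Oxygen sums to 2.88330; scaling by 8/2.88330 = 2.77460 puts the formula on 8 O.
Al: 0.72322 × 2.77460 = 2.007 atoms per formula unit.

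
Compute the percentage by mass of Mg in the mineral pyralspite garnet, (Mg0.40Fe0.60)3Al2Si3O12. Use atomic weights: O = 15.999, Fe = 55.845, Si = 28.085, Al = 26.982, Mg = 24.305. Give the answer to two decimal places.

Formula mass = 1.20·24.305 + 1.80·55.845 + 2·26.982 + 3·28.085 + 12·15.999 = 459.894 g/mol, of which 29.166 g is Mg.
So Mg makes up 29.166/459.894 = 0.0634 of the mass, i.e. 6.34%.

6.34 mass %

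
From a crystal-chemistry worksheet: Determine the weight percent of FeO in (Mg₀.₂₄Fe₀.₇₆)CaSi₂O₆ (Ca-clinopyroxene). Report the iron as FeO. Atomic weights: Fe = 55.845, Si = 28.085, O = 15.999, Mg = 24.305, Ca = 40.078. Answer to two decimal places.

M((Mg₀.₂₄Fe₀.₇₆)CaSi₂O₆) = 240.517 g/mol; M(FeO) = 71.844 g/mol.
Moles FeO per formula unit = 0.76 Fe ÷ 1 = 0.7600.
FeO fraction = (0.7600 × 71.844) / 240.517 = 54.601/240.517 = 0.2270.

22.70 wt%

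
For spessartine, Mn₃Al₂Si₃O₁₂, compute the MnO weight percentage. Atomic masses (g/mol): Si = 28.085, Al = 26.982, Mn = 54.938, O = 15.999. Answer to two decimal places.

42.99 wt%

M(Mn₃Al₂Si₃O₁₂) = 495.021 g/mol; M(MnO) = 70.937 g/mol.
Moles MnO per formula unit = 3 Mn ÷ 1 = 3.0000.
MnO fraction = (3.0000 × 70.937) / 495.021 = 212.811/495.021 = 0.4299.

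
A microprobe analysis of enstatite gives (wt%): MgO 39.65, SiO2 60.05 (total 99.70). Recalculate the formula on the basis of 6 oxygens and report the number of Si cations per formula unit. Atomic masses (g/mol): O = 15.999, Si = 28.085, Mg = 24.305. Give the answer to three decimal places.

2.011 Si apfu

39.65 wt% MgO ÷ 40.304 g/mol = 0.98377 mol, giving 0.98377 Mg and 0.98377 O.
60.05 wt% SiO2 ÷ 60.083 g/mol = 0.99945 mol, giving 0.99945 Si and 1.99890 O.
Oxygen sums to 2.98267; scaling by 6/2.98267 = 2.01162 puts the formula on 6 O.
Si: 0.99945 × 2.01162 = 2.011 atoms per formula unit.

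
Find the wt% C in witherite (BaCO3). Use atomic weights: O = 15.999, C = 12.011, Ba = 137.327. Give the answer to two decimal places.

6.09 weight percent

Formula mass = 1*137.327 + 1*12.011 + 3*15.999 = 197.335 g/mol, of which 12.011 g is C.
So C makes up 12.011/197.335 = 0.0609 of the mass, i.e. 6.09%.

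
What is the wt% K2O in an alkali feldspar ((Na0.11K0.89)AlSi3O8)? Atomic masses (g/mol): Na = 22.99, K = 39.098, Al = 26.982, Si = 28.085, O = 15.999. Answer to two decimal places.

15.16 wt%

Formula mass = 276.555 g/mol.
0.89 K → 0.4450 mol K2O per formula unit; M(K2O) = 94.195, so K2O mass = 41.917 g.
41.917/276.555 × 100 = 15.16 wt%.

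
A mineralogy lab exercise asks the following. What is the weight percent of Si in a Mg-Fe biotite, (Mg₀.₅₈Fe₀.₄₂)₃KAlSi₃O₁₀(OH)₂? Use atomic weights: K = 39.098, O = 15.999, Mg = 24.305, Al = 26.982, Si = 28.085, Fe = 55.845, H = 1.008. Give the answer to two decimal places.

Formula mass = 1.74×24.305 + 1.26×55.845 + 1×39.098 + 1×26.982 + 3×28.085 + 12×15.999 + 2×1.008 = 456.994 g/mol, of which 84.255 g is Si.
So Si makes up 84.255/456.994 = 0.1844 of the mass, i.e. 18.44%.

18.44 wt%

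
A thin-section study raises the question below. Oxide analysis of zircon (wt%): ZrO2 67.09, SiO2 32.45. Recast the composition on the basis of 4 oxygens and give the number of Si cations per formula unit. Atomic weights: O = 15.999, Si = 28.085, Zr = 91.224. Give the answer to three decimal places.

0.996 Si apfu

67.09 wt% ZrO2 ÷ 123.222 g/mol = 0.54446 mol, giving 0.54446 Zr and 1.08892 O.
32.45 wt% SiO2 ÷ 60.083 g/mol = 0.54009 mol, giving 0.54009 Si and 1.08018 O.
Oxygen sums to 2.16910; scaling by 4/2.16910 = 1.84408 puts the formula on 4 O.
Si: 0.54009 × 1.84408 = 0.996 atoms per formula unit.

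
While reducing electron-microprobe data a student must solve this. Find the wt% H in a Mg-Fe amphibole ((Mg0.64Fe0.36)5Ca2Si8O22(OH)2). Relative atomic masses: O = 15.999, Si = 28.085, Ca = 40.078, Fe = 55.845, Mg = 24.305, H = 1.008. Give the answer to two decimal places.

Molar mass of (Mg0.64Fe0.36)5Ca2Si8O22(OH)2: 3.20·24.305 + 1.80·55.845 + 2·40.078 + 8·28.085 + 24·15.999 + 2·1.008 = 869.125 g/mol.
Mass of H per formula unit: 2 × 1.008 = 2.016 g.
Weight fraction H = 2.016 / 869.125 = 0.0023.

0.23 weight percent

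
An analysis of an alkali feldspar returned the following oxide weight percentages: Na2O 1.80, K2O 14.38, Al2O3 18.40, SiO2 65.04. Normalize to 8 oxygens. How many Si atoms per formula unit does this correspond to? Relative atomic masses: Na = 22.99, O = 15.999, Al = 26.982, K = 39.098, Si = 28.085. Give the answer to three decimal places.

2.999 Si apfu

Na2O: 1.80/61.979 = 0.02904 mol → 0.05808 mol Na, 0.02904 mol O.
K2O: 14.38/94.195 = 0.15266 mol → 0.30532 mol K, 0.15266 mol O.
Al2O3: 18.40/101.961 = 0.18046 mol → 0.36092 mol Al, 0.54138 mol O.
SiO2: 65.04/60.083 = 1.08250 mol → 1.08250 mol Si, 2.16500 mol O.
Total oxygen = 2.88808 mol. Normalization factor = 8/2.88808 = 2.77001.
Si per 8 O = 1.08250 × 2.77001 = 2.999.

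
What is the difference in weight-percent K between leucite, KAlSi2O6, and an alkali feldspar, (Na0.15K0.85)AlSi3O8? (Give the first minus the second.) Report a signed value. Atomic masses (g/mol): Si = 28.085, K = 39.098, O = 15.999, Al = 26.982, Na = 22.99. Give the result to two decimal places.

5.87 percentage points

First mineral: 39.098 g K in 218.244 g formula = 17.91 wt% K.
Second mineral: 33.233 g K in 275.911 g formula = 12.04 wt% K.
17.91% − 12.04% gives a difference of 5.87 percentage points.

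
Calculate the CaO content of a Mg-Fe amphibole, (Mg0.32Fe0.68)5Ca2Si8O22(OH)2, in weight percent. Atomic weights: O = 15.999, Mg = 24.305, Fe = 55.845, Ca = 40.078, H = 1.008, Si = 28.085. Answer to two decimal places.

Formula mass = 919.589 g/mol.
2 Ca → 2.0000 mol CaO per formula unit; M(CaO) = 56.077, so CaO mass = 112.154 g.
112.154/919.589 × 100 = 12.20 wt%.

12.20 wt%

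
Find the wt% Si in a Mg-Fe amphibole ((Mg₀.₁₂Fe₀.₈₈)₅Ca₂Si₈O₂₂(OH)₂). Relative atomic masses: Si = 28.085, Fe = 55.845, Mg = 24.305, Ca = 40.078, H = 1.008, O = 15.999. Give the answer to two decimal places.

23.62 weight percent

Formula mass = 0.60·24.305 + 4.40·55.845 + 2·40.078 + 8·28.085 + 24·15.999 + 2·1.008 = 951.129 g/mol, of which 224.680 g is Si.
So Si makes up 224.680/951.129 = 0.2362 of the mass, i.e. 23.62%.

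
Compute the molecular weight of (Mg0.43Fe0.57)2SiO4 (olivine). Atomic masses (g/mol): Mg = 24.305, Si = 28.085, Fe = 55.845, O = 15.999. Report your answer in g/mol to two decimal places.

176.65 g/mol

M = 0.86(24.305) + 1.14(55.845) + 1(28.085) + 4(15.999)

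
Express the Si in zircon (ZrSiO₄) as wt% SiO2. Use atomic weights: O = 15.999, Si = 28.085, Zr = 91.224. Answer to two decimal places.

32.78 wt%

Formula mass = 183.305 g/mol.
1 Si → 1.0000 mol SiO2 per formula unit; M(SiO2) = 60.083, so SiO2 mass = 60.083 g.
60.083/183.305 × 100 = 32.78 wt%.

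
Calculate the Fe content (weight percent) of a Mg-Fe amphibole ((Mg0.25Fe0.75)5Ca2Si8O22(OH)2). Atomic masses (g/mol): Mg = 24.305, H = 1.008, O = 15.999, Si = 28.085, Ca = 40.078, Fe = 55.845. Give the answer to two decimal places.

Molar mass of (Mg0.25Fe0.75)5Ca2Si8O22(OH)2: 1.25·24.305 + 3.75·55.845 + 2·40.078 + 8·28.085 + 24·15.999 + 2·1.008 = 930.628 g/mol.
Mass of Fe per formula unit: 3.75 × 55.845 = 209.419 g.
Weight fraction Fe = 209.419 / 930.628 = 0.2250.

22.50 weight percent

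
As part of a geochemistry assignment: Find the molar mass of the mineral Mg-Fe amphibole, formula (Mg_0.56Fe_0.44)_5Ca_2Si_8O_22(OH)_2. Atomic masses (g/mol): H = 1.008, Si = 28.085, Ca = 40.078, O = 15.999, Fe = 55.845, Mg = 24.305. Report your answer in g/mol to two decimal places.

Mg: 2.80 × 24.305 = 68.0540
Fe: 2.20 × 55.845 = 122.8590
Ca: 2 × 40.078 = 80.1560
Si: 8 × 28.085 = 224.6800
O: 24 × 15.999 = 383.9760
H: 2 × 1.008 = 2.0160
Summing the contributions gives the formula mass.

881.74 g/mol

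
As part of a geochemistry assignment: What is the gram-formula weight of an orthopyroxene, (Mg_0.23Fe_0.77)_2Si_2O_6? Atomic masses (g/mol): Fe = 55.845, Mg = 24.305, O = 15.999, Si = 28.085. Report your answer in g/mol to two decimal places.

The formula mass is the sum 0.46·24.305 + 1.54·55.845 + 2·28.085 + 6·15.999.

249.35 g/mol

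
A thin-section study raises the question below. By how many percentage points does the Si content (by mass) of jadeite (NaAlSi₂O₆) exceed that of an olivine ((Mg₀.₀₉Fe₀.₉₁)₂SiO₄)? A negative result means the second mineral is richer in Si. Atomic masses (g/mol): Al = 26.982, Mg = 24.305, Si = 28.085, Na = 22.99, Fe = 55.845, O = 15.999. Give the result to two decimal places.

13.61 percentage points

Si in NaAlSi₂O₆: molar mass 202.136 g/mol; 2×28.085 = 56.170 g → 27.79 wt%.
Si in (Mg₀.₀₉Fe₀.₉₁)₂SiO₄: molar mass 198.094 g/mol; 1×28.085 = 28.085 g → 14.18 wt%.
Difference = 27.79 − 14.18 = 13.61 percentage points.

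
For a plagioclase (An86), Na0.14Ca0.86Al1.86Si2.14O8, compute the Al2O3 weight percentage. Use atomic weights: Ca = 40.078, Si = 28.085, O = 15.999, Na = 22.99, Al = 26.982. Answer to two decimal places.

Formula mass = 275.966 g/mol.
1.86 Al → 0.9300 mol Al2O3 per formula unit; M(Al2O3) = 101.961, so Al2O3 mass = 94.824 g.
94.824/275.966 × 100 = 34.36 wt%.

34.36 wt%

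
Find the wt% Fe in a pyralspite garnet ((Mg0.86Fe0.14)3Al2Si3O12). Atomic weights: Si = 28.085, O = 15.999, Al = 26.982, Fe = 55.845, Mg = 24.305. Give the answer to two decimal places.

Molar mass of (Mg0.86Fe0.14)3Al2Si3O12: 2.58·24.305 + 0.42·55.845 + 2·26.982 + 3·28.085 + 12·15.999 = 416.369 g/mol.
Mass of Fe per formula unit: 0.42 × 55.845 = 23.455 g.
Weight fraction Fe = 23.455 / 416.369 = 0.0563.

5.63 wt%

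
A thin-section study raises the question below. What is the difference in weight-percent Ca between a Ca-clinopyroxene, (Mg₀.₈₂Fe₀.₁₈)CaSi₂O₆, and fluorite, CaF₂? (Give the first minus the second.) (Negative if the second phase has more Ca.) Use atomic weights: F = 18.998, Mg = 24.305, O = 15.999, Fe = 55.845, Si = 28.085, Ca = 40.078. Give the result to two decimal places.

-33.30 percentage points

First mineral: 40.078 g Ca in 222.224 g formula = 18.03 wt% Ca.
Second mineral: 40.078 g Ca in 78.074 g formula = 51.33 wt% Ca.
18.03% − 51.33% gives a difference of -33.30 percentage points.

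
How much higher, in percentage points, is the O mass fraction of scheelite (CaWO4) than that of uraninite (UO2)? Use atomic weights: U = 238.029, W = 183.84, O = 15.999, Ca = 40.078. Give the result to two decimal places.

O in CaWO4: molar mass 287.914 g/mol; 4×15.999 = 63.996 g → 22.23 wt%.
O in UO2: molar mass 270.027 g/mol; 2×15.999 = 31.998 g → 11.85 wt%.
Difference = 22.23 − 11.85 = 10.38 percentage points.

10.38 percentage points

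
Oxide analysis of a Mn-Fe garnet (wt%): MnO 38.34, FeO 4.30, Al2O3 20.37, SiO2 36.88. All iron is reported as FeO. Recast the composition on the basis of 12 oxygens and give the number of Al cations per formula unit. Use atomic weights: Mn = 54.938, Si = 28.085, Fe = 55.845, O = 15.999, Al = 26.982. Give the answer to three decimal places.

1.975 Al apfu

38.34 wt% MnO ÷ 70.937 g/mol = 0.54048 mol, giving 0.54048 Mn and 0.54048 O.
4.30 wt% FeO ÷ 71.844 g/mol = 0.05985 mol, giving 0.05985 Fe and 0.05985 O.
20.37 wt% Al2O3 ÷ 101.961 g/mol = 0.19978 mol, giving 0.39956 Al and 0.59934 O.
36.88 wt% SiO2 ÷ 60.083 g/mol = 0.61382 mol, giving 0.61382 Si and 1.22764 O.
Oxygen sums to 2.42731; scaling by 12/2.42731 = 4.94374 puts the formula on 12 O.
Al: 0.39956 × 4.94374 = 1.975 atoms per formula unit.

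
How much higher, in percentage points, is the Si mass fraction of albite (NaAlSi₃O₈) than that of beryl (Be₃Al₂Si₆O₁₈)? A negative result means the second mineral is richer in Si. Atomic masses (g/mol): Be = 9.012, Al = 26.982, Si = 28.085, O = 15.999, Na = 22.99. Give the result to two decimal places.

0.78 percentage points

First mineral: 84.255 g Si in 262.219 g formula = 32.13 wt% Si.
Second mineral: 168.510 g Si in 537.492 g formula = 31.35 wt% Si.
32.13% − 31.35% gives a difference of 0.78 percentage points.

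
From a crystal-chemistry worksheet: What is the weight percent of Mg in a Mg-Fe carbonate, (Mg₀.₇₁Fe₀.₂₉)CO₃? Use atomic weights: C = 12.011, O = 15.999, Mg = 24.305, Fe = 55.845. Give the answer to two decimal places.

18.46 mass %

M((Mg₀.₇₁Fe₀.₂₉)CO₃) = 93.460 g/mol.
Mg contributes 0.71 × 24.305 = 17.257 g per mole.
17.257/93.460 = 0.1846 → 18.46%.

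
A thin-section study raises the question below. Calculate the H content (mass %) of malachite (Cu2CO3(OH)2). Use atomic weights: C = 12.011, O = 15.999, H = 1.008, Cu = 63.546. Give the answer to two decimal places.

Formula mass = 2*63.546 + 1*12.011 + 5*15.999 + 2*1.008 = 221.114 g/mol, of which 2.016 g is H.
So H makes up 2.016/221.114 = 0.0091 of the mass, i.e. 0.91%.

0.91 mass %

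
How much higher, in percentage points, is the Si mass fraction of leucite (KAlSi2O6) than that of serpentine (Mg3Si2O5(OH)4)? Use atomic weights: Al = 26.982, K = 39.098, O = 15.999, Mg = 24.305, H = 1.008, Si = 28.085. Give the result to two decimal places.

5.47 percentage points

First mineral: 56.170 g Si in 218.244 g formula = 25.74 wt% Si.
Second mineral: 56.170 g Si in 277.108 g formula = 20.27 wt% Si.
25.74% − 20.27% gives a difference of 5.47 percentage points.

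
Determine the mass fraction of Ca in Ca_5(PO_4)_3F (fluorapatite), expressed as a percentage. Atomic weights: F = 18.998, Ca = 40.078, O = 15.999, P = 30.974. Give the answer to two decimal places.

39.74 wt%

M(Ca_5(PO_4)_3F) = 504.298 g/mol.
Ca contributes 5 × 40.078 = 200.390 g per mole.
200.390/504.298 = 0.3974 → 39.74%.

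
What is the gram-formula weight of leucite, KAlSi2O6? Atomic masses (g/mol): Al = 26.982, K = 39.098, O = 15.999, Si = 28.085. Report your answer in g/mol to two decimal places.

The formula mass is the sum 1×39.098 + 1×26.982 + 2×28.085 + 6×15.999.

218.24 g/mol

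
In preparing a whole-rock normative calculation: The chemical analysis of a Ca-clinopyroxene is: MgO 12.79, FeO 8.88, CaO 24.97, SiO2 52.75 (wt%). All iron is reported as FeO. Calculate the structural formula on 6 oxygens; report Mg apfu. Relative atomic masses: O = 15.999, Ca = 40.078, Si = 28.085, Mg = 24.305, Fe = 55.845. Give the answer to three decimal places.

MgO: 12.79/40.304 = 0.31734 mol → 0.31734 mol Mg, 0.31734 mol O.
FeO: 8.88/71.844 = 0.12360 mol → 0.12360 mol Fe, 0.12360 mol O.
CaO: 24.97/56.077 = 0.44528 mol → 0.44528 mol Ca, 0.44528 mol O.
SiO2: 52.75/60.083 = 0.87795 mol → 0.87795 mol Si, 1.75590 mol O.
Total oxygen = 2.64212 mol. Normalization factor = 6/2.64212 = 2.27090.
Mg per 6 O = 0.31734 × 2.27090 = 0.721.

0.721 Mg apfu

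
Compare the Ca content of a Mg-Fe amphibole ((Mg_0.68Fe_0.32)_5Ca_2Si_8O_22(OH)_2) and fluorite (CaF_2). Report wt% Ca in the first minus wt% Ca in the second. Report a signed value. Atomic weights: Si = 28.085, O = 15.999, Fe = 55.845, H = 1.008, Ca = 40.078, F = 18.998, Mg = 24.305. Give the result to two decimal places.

First mineral: 80.156 g Ca in 862.817 g formula = 9.29 wt% Ca.
Second mineral: 40.078 g Ca in 78.074 g formula = 51.33 wt% Ca.
9.29% − 51.33% gives a difference of -42.04 percentage points.

-42.04 percentage points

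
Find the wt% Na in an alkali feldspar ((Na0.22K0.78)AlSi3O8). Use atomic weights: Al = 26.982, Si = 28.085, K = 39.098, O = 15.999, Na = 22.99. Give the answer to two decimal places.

1.84 mass %

Molar mass of (Na0.22K0.78)AlSi3O8: 0.22×22.99 + 0.78×39.098 + 1×26.982 + 3×28.085 + 8×15.999 = 274.783 g/mol.
Mass of Na per formula unit: 0.22 × 22.99 = 5.058 g.
Weight fraction Na = 5.058 / 274.783 = 0.0184.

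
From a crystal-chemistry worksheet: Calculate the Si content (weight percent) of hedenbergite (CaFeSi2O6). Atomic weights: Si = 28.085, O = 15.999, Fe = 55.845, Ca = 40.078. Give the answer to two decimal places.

M(CaFeSi2O6) = 248.087 g/mol.
Si contributes 2 × 28.085 = 56.170 g per mole.
56.170/248.087 = 0.2264 → 22.64%.

22.64 weight percent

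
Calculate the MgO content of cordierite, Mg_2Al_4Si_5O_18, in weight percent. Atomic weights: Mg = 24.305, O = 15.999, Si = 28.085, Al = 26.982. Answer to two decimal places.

M(Mg_2Al_4Si_5O_18) = 584.945 g/mol; M(MgO) = 40.304 g/mol.
Moles MgO per formula unit = 2 Mg ÷ 1 = 2.0000.
MgO fraction = (2.0000 × 40.304) / 584.945 = 80.608/584.945 = 0.1378.

13.78 wt%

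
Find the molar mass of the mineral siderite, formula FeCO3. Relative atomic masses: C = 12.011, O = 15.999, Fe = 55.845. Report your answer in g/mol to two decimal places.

115.85 g/mol

Fe: 1 × 55.845 = 55.8450
C: 1 × 12.011 = 12.0110
O: 3 × 15.999 = 47.9970
Summing the contributions gives the formula mass.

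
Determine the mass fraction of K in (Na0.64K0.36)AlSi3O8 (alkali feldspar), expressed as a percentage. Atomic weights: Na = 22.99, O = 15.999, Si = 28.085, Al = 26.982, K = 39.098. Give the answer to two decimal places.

5.25 mass %

Formula mass = 0.64×22.99 + 0.36×39.098 + 1×26.982 + 3×28.085 + 8×15.999 = 268.018 g/mol, of which 14.075 g is K.
So K makes up 14.075/268.018 = 0.0525 of the mass, i.e. 5.25%.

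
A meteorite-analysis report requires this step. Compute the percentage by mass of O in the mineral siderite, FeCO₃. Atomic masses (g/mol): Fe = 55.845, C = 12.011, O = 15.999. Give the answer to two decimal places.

41.43 mass %

M(FeCO₃) = 115.853 g/mol.
O contributes 3 × 15.999 = 47.997 g per mole.
47.997/115.853 = 0.4143 → 41.43%.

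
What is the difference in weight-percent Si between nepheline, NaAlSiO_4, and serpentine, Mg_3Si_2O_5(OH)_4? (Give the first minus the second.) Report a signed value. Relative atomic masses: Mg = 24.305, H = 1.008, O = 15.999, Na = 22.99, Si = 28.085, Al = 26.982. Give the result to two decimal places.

-0.50 percentage points

M(NaAlSiO_4) = 142.053 g/mol, so wt% Si = 28.085/142.053 × 100 = 19.77%.
M(Mg_3Si_2O_5(OH)_4) = 277.108 g/mol, so wt% Si = 56.170/277.108 × 100 = 20.27%.
19.77 − 20.27 = -0.50 pp.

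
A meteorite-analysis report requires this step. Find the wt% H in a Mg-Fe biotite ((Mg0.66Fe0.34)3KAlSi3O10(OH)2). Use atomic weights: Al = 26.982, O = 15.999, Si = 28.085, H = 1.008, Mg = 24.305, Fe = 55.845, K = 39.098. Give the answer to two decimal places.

0.45 wt%

M((Mg0.66Fe0.34)3KAlSi3O10(OH)2) = 449.425 g/mol.
H contributes 2 × 1.008 = 2.016 g per mole.
2.016/449.425 = 0.0045 → 0.45%.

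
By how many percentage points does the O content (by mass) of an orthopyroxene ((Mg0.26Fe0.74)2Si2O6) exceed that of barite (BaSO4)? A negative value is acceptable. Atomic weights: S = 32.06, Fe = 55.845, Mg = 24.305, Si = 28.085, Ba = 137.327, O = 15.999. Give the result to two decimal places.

11.37 percentage points

First mineral: 95.994 g O in 247.453 g formula = 38.79 wt% O.
Second mineral: 63.996 g O in 233.383 g formula = 27.42 wt% O.
38.79% − 27.42% gives a difference of 11.37 percentage points.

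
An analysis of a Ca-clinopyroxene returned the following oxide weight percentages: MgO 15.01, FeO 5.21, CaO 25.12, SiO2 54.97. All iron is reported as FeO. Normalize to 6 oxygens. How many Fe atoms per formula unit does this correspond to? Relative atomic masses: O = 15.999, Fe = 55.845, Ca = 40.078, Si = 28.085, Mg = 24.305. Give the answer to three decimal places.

15.01 wt% MgO ÷ 40.304 g/mol = 0.37242 mol, giving 0.37242 Mg and 0.37242 O.
5.21 wt% FeO ÷ 71.844 g/mol = 0.07252 mol, giving 0.07252 Fe and 0.07252 O.
25.12 wt% CaO ÷ 56.077 g/mol = 0.44796 mol, giving 0.44796 Ca and 0.44796 O.
54.97 wt% SiO2 ÷ 60.083 g/mol = 0.91490 mol, giving 0.91490 Si and 1.82980 O.
Oxygen sums to 2.72270; scaling by 6/2.72270 = 2.20369 puts the formula on 6 O.
Fe: 0.07252 × 2.20369 = 0.160 atoms per formula unit.

0.160 Fe apfu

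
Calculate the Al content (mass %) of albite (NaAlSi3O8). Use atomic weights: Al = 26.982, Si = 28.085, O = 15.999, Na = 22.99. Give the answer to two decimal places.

M(NaAlSi3O8) = 262.219 g/mol.
Al contributes 1 × 26.982 = 26.982 g per mole.
26.982/262.219 = 0.1029 → 10.29%.

10.29 mass %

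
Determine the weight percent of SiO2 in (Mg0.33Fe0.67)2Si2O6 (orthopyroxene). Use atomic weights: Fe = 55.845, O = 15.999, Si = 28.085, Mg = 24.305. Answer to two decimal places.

49.44 wt%

Molar mass of (Mg0.33Fe0.67)2Si2O6 = 0.66*24.305 + 1.34*55.845 + 2*28.085 + 6*15.999 = 243.038 g/mol.
Each formula unit contains 2 Si, equivalent to 2/1 = 2.0000 mol SiO2.
M(SiO2) = 1×28.085 + 2×15.999 = 60.083 g/mol.
Mass of SiO2 per formula unit = 2.0000 × 60.083 = 120.166 g.
SiO2 wt% = 120.166 / 243.038 × 100 = 49.44%.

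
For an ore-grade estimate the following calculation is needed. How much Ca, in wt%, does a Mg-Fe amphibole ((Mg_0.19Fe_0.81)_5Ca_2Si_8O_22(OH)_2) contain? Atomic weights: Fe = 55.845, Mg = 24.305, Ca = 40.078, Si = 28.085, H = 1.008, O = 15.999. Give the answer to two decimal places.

8.53 wt%

M((Mg_0.19Fe_0.81)_5Ca_2Si_8O_22(OH)_2) = 940.090 g/mol.
Ca contributes 2 × 40.078 = 80.156 g per mole.
80.156/940.090 = 0.0853 → 8.53%.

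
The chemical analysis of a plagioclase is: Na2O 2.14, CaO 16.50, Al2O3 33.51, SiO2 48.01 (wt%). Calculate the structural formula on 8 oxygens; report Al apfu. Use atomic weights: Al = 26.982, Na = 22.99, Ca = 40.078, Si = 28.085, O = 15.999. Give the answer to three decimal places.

Na2O (M=61.979): mol = 0.03453; Na = 0.06906, O = 0.03453.
CaO (M=56.077): mol = 0.29424; Ca = 0.29424, O = 0.29424.
Al2O3 (M=101.961): mol = 0.32866; Al = 0.65732, O = 0.98598.
SiO2 (M=60.083): mol = 0.79906; Si = 0.79906, O = 1.59812.
ΣO = 2.91287; factor = 8/ΣO = 2.74643.
Al apfu = 0.65732 × 2.74643 = 1.805.

1.805 Al apfu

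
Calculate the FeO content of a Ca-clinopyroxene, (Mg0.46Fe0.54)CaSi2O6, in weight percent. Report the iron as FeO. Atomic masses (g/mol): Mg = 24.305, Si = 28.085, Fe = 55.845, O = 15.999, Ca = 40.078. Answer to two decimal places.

16.61 wt%

Molar mass of (Mg0.46Fe0.54)CaSi2O6 = 0.46·24.305 + 0.54·55.845 + 1·40.078 + 2·28.085 + 6·15.999 = 233.579 g/mol.
Each formula unit contains 0.54 Fe, equivalent to 0.54/1 = 0.5400 mol FeO.
M(FeO) = 1×55.845 + 1×15.999 = 71.844 g/mol.
Mass of FeO per formula unit = 0.5400 × 71.844 = 38.796 g.
FeO wt% = 38.796 / 233.579 × 100 = 16.61%.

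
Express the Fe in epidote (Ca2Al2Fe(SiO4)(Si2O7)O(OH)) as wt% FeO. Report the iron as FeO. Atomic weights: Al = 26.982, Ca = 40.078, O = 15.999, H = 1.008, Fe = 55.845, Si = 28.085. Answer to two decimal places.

14.87 wt%

Formula mass = 483.215 g/mol.
1 Fe → 1.0000 mol FeO per formula unit; M(FeO) = 71.844, so FeO mass = 71.844 g.
71.844/483.215 × 100 = 14.87 wt%.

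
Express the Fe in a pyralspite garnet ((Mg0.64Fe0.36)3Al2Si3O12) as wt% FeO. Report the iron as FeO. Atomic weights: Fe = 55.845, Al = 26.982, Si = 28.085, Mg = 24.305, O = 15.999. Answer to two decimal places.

Molar mass of (Mg0.64Fe0.36)3Al2Si3O12 = 1.92·24.305 + 1.08·55.845 + 2·26.982 + 3·28.085 + 12·15.999 = 437.185 g/mol.
Each formula unit contains 1.08 Fe, equivalent to 1.08/1 = 1.0800 mol FeO.
M(FeO) = 1×55.845 + 1×15.999 = 71.844 g/mol.
Mass of FeO per formula unit = 1.0800 × 71.844 = 77.592 g.
FeO wt% = 77.592 / 437.185 × 100 = 17.75%.

17.75 wt%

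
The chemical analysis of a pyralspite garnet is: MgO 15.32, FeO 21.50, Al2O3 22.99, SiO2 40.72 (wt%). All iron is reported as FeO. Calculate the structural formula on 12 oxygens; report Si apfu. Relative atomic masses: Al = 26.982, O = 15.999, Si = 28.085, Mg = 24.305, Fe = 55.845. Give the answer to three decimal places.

3.000 Si apfu

MgO: 15.32/40.304 = 0.38011 mol → 0.38011 mol Mg, 0.38011 mol O.
FeO: 21.50/71.844 = 0.29926 mol → 0.29926 mol Fe, 0.29926 mol O.
Al2O3: 22.99/101.961 = 0.22548 mol → 0.45096 mol Al, 0.67644 mol O.
SiO2: 40.72/60.083 = 0.67773 mol → 0.67773 mol Si, 1.35546 mol O.
Total oxygen = 2.71127 mol. Normalization factor = 12/2.71127 = 4.42597.
Si per 12 O = 0.67773 × 4.42597 = 3.000.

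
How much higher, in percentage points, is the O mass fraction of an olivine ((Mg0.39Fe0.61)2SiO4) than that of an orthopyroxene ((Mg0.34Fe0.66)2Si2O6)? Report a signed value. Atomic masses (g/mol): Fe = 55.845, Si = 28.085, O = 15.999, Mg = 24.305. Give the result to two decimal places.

First mineral: 63.996 g O in 179.170 g formula = 35.72 wt% O.
Second mineral: 95.994 g O in 242.407 g formula = 39.60 wt% O.
35.72% − 39.60% gives a difference of -3.88 percentage points.

-3.88 percentage points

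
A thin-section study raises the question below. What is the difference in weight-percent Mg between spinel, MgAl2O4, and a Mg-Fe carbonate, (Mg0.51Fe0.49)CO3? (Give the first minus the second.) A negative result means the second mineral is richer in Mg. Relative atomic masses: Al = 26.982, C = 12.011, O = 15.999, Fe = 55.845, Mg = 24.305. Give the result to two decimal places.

4.66 percentage points

First mineral: 24.305 g Mg in 142.265 g formula = 17.08 wt% Mg.
Second mineral: 12.396 g Mg in 99.768 g formula = 12.42 wt% Mg.
17.08% − 12.42% gives a difference of 4.66 percentage points.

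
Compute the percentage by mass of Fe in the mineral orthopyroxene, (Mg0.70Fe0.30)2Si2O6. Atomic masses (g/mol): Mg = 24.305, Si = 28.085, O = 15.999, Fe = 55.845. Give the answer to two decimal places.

Molar mass of (Mg0.70Fe0.30)2Si2O6: 1.40*24.305 + 0.60*55.845 + 2*28.085 + 6*15.999 = 219.698 g/mol.
Mass of Fe per formula unit: 0.60 × 55.845 = 33.507 g.
Weight fraction Fe = 33.507 / 219.698 = 0.1525.

15.25 mass %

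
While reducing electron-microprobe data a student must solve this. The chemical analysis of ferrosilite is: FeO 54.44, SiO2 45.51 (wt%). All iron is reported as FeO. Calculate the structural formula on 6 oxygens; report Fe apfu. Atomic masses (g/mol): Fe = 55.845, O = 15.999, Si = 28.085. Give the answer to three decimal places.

2.001 Fe apfu

FeO (M=71.844): mol = 0.75775; Fe = 0.75775, O = 0.75775.
SiO2 (M=60.083): mol = 0.75745; Si = 0.75745, O = 1.51490.
ΣO = 2.27265; factor = 6/ΣO = 2.64009.
Fe apfu = 0.75775 × 2.64009 = 2.001.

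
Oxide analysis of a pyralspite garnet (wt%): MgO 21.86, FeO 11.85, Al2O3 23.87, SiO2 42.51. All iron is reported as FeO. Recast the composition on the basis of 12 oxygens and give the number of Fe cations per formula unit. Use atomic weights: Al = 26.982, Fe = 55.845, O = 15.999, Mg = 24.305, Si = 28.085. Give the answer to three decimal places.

0.701 Fe apfu

21.86 wt% MgO ÷ 40.304 g/mol = 0.54238 mol, giving 0.54238 Mg and 0.54238 O.
11.85 wt% FeO ÷ 71.844 g/mol = 0.16494 mol, giving 0.16494 Fe and 0.16494 O.
23.87 wt% Al2O3 ÷ 101.961 g/mol = 0.23411 mol, giving 0.46822 Al and 0.70233 O.
42.51 wt% SiO2 ÷ 60.083 g/mol = 0.70752 mol, giving 0.70752 Si and 1.41504 O.
Oxygen sums to 2.82469; scaling by 12/2.82469 = 4.24825 puts the formula on 12 O.
Fe: 0.16494 × 4.24825 = 0.701 atoms per formula unit.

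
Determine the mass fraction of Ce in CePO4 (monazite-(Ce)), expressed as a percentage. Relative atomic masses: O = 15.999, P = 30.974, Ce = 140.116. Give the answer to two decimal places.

59.60 wt%

M(CePO4) = 235.086 g/mol.
Ce contributes 1 × 140.116 = 140.116 g per mole.
140.116/235.086 = 0.5960 → 59.60%.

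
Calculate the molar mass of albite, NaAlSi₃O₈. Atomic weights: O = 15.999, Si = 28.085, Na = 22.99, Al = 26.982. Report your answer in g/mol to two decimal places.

262.22 g/mol

M = 1·22.99 + 1·26.982 + 3·28.085 + 8·15.999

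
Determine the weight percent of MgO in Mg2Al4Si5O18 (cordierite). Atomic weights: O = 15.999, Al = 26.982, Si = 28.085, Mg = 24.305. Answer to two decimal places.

13.78 wt%

M(Mg2Al4Si5O18) = 584.945 g/mol; M(MgO) = 40.304 g/mol.
Moles MgO per formula unit = 2 Mg ÷ 1 = 2.0000.
MgO fraction = (2.0000 × 40.304) / 584.945 = 80.608/584.945 = 0.1378.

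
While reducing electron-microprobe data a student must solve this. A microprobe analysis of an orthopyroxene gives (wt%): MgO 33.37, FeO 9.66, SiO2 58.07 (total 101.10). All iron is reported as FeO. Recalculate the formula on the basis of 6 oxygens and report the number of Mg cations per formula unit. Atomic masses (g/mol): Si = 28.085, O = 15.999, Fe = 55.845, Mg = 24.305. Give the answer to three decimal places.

1.716 Mg apfu

MgO (M=40.304): mol = 0.82796; Mg = 0.82796, O = 0.82796.
FeO (M=71.844): mol = 0.13446; Fe = 0.13446, O = 0.13446.
SiO2 (M=60.083): mol = 0.96650; Si = 0.96650, O = 1.93300.
ΣO = 2.89542; factor = 6/ΣO = 2.07224.
Mg apfu = 0.82796 × 2.07224 = 1.716.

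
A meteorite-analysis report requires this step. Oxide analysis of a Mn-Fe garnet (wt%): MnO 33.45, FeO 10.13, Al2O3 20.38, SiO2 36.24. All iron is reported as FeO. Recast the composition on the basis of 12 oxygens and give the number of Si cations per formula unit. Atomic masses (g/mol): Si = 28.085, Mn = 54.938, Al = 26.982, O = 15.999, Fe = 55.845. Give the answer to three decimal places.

2.993 Si apfu

MnO (M=70.937): mol = 0.47155; Mn = 0.47155, O = 0.47155.
FeO (M=71.844): mol = 0.14100; Fe = 0.14100, O = 0.14100.
Al2O3 (M=101.961): mol = 0.19988; Al = 0.39976, O = 0.59964.
SiO2 (M=60.083): mol = 0.60317; Si = 0.60317, O = 1.20634.
ΣO = 2.41853; factor = 12/ΣO = 4.96169.
Si apfu = 0.60317 × 4.96169 = 2.993.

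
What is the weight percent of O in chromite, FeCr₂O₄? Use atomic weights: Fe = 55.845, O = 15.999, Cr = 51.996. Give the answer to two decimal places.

28.59 wt%

M(FeCr₂O₄) = 223.833 g/mol.
O contributes 4 × 15.999 = 63.996 g per mole.
63.996/223.833 = 0.2859 → 28.59%.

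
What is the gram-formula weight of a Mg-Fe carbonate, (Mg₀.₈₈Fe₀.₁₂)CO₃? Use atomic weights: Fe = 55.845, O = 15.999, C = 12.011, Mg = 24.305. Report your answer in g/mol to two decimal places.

Mg: 0.88 × 24.305 = 21.3884
Fe: 0.12 × 55.845 = 6.7014
C: 1 × 12.011 = 12.0110
O: 3 × 15.999 = 47.9970
Summing the contributions gives the formula mass.

88.10 g/mol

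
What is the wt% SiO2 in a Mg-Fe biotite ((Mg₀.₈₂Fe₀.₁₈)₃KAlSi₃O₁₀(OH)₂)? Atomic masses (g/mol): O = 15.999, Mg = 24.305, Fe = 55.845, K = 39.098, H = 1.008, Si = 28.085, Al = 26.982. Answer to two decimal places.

Formula mass = 434.286 g/mol.
3 Si → 3.0000 mol SiO2 per formula unit; M(SiO2) = 60.083, so SiO2 mass = 180.249 g.
180.249/434.286 × 100 = 41.50 wt%.

41.50 wt%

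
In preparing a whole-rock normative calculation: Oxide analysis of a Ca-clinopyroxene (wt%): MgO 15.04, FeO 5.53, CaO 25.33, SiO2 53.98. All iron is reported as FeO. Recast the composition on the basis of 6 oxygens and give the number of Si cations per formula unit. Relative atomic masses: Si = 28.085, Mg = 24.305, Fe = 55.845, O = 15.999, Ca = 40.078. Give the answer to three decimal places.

MgO (M=40.304): mol = 0.37316; Mg = 0.37316, O = 0.37316.
FeO (M=71.844): mol = 0.07697; Fe = 0.07697, O = 0.07697.
CaO (M=56.077): mol = 0.45170; Ca = 0.45170, O = 0.45170.
SiO2 (M=60.083): mol = 0.89842; Si = 0.89842, O = 1.79684.
ΣO = 2.69867; factor = 6/ΣO = 2.22332.
Si apfu = 0.89842 × 2.22332 = 1.997.

1.997 Si apfu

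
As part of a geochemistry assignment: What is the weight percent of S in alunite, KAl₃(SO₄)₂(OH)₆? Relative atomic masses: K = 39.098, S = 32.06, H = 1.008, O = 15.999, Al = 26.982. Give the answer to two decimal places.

Formula mass = 1·39.098 + 3·26.982 + 2·32.06 + 14·15.999 + 6·1.008 = 414.198 g/mol, of which 64.120 g is S.
So S makes up 64.120/414.198 = 0.1548 of the mass, i.e. 15.48%.

15.48 mass %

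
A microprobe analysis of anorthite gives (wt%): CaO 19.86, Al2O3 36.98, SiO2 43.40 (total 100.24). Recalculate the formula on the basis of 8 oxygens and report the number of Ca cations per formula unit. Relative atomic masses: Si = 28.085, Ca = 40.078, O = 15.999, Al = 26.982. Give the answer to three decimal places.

0.981 Ca apfu

CaO: 19.86/56.077 = 0.35416 mol → 0.35416 mol Ca, 0.35416 mol O.
Al2O3: 36.98/101.961 = 0.36269 mol → 0.72538 mol Al, 1.08807 mol O.
SiO2: 43.40/60.083 = 0.72233 mol → 0.72233 mol Si, 1.44466 mol O.
Total oxygen = 2.88689 mol. Normalization factor = 8/2.88689 = 2.77115.
Ca per 8 O = 0.35416 × 2.77115 = 0.981.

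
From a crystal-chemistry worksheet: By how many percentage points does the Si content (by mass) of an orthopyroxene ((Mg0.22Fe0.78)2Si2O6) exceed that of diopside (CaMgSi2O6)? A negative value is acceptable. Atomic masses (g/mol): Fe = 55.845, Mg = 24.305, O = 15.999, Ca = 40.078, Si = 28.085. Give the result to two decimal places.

First mineral: 56.170 g Si in 249.976 g formula = 22.47 wt% Si.
Second mineral: 56.170 g Si in 216.547 g formula = 25.94 wt% Si.
22.47% − 25.94% gives a difference of -3.47 percentage points.

-3.47 percentage points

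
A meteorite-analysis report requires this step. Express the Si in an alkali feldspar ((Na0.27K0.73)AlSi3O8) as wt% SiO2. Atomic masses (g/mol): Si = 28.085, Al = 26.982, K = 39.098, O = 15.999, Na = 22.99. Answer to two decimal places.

65.79 wt%

Formula mass = 273.978 g/mol.
3 Si → 3.0000 mol SiO2 per formula unit; M(SiO2) = 60.083, so SiO2 mass = 180.249 g.
180.249/273.978 × 100 = 65.79 wt%.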